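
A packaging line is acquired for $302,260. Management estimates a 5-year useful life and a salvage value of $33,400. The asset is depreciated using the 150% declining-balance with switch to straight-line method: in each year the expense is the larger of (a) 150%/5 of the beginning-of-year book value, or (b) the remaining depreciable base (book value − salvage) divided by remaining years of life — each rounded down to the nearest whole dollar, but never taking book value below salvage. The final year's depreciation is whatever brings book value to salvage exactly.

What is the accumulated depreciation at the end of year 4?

Depreciable base = $302,260 − $33,400 = $268,860.
Year 1: DB = ⌊$302,260 × 150%/5⌋ = $90,678; SL = ⌊$268,860/5⌋ = $53,772 → take DB $90,678. Book value $211,582.
Year 2: DB = ⌊$211,582 × 150%/5⌋ = $63,474; SL = ⌊$178,182/4⌋ = $44,545 → take DB $63,474. Book value $148,108.
Year 3: DB = ⌊$148,108 × 150%/5⌋ = $44,432; SL = ⌊$114,708/3⌋ = $38,236 → take DB $44,432. Book value $103,676.
Year 4: DB = ⌊$103,676 × 150%/5⌋ = $31,102; SL = ⌊$70,276/2⌋ = $35,138 → take SL $35,138. Book value $68,538.
Accumulated through year 4 = $302,260 − $68,538 = $233,722.

$233,722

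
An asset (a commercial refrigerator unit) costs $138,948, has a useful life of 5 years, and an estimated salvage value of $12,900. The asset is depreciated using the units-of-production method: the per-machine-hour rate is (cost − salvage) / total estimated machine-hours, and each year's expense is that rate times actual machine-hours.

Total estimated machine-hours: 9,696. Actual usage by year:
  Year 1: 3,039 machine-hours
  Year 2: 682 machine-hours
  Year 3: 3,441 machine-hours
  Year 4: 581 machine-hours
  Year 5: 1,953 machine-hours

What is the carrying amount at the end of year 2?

$90,575

Depreciable base = $138,948 − $12,900 = $126,048.
Rate = $126,048 / 9,696 machine-hours = $13 per machine-hour.
Year 1: 3,039 × $13 = $39,507. Book value $99,441.
Year 2: 682 × $13 = $8,866. Book value $90,575.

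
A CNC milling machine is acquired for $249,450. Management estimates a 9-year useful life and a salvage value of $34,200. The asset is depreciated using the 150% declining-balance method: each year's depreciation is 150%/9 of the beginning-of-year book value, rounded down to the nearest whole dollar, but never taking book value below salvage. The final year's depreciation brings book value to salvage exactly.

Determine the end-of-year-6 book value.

Depreciable base = $249,450 − $34,200 = $215,250.
Year 1: ⌊$249,450 × 150%/9⌋ = $41,575. Book value $207,875.
Year 2: ⌊$207,875 × 150%/9⌋ = $34,645. Book value $173,230.
Year 3: ⌊$173,230 × 150%/9⌋ = $28,871. Book value $144,359.
Year 4: ⌊$144,359 × 150%/9⌋ = $24,059. Book value $120,300.
Year 5: ⌊$120,300 × 150%/9⌋ = $20,050. Book value $100,250.
Year 6: ⌊$100,250 × 150%/9⌋ = $16,708. Book value $83,542.

$83,542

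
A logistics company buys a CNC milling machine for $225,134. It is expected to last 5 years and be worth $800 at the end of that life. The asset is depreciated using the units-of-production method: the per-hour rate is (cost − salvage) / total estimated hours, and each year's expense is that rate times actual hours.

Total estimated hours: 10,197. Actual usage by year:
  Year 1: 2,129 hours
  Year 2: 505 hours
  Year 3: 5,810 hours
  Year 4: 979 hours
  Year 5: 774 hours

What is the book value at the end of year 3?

$39,366

Depreciable base = $225,134 − $800 = $224,334.
Rate = $224,334 / 10,197 hours = $22 per hour.
Year 1: 2,129 × $22 = $46,838. Book value $178,296.
Year 2: 505 × $22 = $11,110. Book value $167,186.
Year 3: 5,810 × $22 = $127,820. Book value $39,366.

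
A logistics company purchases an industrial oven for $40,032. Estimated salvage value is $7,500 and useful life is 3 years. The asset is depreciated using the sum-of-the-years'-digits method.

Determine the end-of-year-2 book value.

$12,922

Depreciable base = $40,032 − $7,500 = $32,532.
Sum of the years' digits = 3+2+1 = 6.
Year 1: $32,532 × 3/6 = $16,266. Book value $23,766.
Year 2: $32,532 × 2/6 = $10,844. Book value $12,922.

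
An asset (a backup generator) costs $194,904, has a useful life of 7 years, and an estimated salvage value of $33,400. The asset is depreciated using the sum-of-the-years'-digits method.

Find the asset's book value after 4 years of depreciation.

$68,008

Depreciable base = $194,904 − $33,400 = $161,504.
Sum of the years' digits = 7+6+5+4+3+2+1 = 28.
Year 1: $161,504 × 7/28 = $40,376. Book value $154,528.
Year 2: $161,504 × 6/28 = $34,608. Book value $119,920.
Year 3: $161,504 × 5/28 = $28,840. Book value $91,080.
Year 4: $161,504 × 4/28 = $23,072. Book value $68,008.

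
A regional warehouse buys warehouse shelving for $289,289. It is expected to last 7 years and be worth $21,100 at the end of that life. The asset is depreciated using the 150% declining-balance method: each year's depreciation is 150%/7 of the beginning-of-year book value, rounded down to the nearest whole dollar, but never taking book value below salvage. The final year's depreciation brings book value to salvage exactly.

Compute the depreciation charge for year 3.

$38,269

Depreciable base = $289,289 − $21,100 = $268,189.
Year 1: ⌊$289,289 × 150%/7⌋ = $61,990. Book value $227,299.
Year 2: ⌊$227,299 × 150%/7⌋ = $48,706. Book value $178,593.
Year 3: ⌊$178,593 × 150%/7⌋ = $38,269. Book value $140,324.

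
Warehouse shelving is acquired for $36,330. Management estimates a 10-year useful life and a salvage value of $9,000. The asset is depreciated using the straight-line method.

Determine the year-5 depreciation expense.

Depreciable base = $36,330 − $9,000 = $27,330.
Annual expense = $27,330 / 10 = $2,733.

$2,733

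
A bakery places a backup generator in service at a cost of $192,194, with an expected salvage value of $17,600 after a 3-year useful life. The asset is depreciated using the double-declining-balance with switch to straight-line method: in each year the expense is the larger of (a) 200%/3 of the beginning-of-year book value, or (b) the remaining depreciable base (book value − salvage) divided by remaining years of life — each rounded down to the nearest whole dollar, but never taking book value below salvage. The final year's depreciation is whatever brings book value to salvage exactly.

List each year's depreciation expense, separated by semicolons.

Depreciable base = $192,194 − $17,600 = $174,594.
Year 1: DB = ⌊$192,194 × 200%/3⌋ = $128,129; SL = ⌊$174,594/3⌋ = $58,198 → take DB $128,129. Book value $64,065.
Year 2: DB = ⌊$64,065 × 200%/3⌋ = $42,710; SL = ⌊$46,465/2⌋ = $23,232 → take DB $42,710. Book value $21,355.
Year 3 (final): $21,355 − $17,600 = $3,755. Book value $17,600.

$128,129; $42,710; $3,755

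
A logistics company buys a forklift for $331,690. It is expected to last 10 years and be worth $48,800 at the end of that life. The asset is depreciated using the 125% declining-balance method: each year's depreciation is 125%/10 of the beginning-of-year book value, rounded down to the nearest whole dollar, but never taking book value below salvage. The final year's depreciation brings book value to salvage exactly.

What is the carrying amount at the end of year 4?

$194,432

Depreciable base = $331,690 − $48,800 = $282,890.
Year 1: ⌊$331,690 × 125%/10⌋ = $41,461. Book value $290,229.
Year 2: ⌊$290,229 × 125%/10⌋ = $36,278. Book value $253,951.
Year 3: ⌊$253,951 × 125%/10⌋ = $31,743. Book value $222,208.
Year 4: ⌊$222,208 × 125%/10⌋ = $27,776. Book value $194,432.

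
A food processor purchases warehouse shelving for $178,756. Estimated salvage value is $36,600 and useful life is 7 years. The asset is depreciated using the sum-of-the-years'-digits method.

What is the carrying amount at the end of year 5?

Depreciable base = $178,756 − $36,600 = $142,156.
Sum of the years' digits = 7+6+5+4+3+2+1 = 28.
Year 1: $142,156 × 7/28 = $35,539. Book value $143,217.
Year 2: $142,156 × 6/28 = $30,462. Book value $112,755.
Year 3: $142,156 × 5/28 = $25,385. Book value $87,370.
Year 4: $142,156 × 4/28 = $20,308. Book value $67,062.
Year 5: $142,156 × 3/28 = $15,231. Book value $51,831.

$51,831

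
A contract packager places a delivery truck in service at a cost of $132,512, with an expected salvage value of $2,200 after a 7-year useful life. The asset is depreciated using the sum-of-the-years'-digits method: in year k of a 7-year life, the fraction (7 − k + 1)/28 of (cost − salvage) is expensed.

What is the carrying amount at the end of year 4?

Depreciable base = $132,512 − $2,200 = $130,312.
Sum of the years' digits = 7+6+5+4+3+2+1 = 28.
Year 1: $130,312 × 7/28 = $32,578. Book value $99,934.
Year 2: $130,312 × 6/28 = $27,924. Book value $72,010.
Year 3: $130,312 × 5/28 = $23,270. Book value $48,740.
Year 4: $130,312 × 4/28 = $18,616. Book value $30,124.

$30,124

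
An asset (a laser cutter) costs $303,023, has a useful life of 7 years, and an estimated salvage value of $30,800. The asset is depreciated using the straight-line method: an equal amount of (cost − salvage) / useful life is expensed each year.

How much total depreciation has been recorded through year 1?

Depreciable base = $303,023 − $30,800 = $272,223.
Annual expense = $272,223 / 7 = $38,889.
End of year 1: book value $264,134.
Accumulated through year 1 = $303,023 − $264,134 = $38,889.

$38,889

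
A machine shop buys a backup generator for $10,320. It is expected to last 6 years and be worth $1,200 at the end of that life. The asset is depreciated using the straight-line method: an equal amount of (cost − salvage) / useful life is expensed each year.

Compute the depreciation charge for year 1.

Depreciable base = $10,320 − $1,200 = $9,120.
Annual expense = $9,120 / 6 = $1,520.

$1,520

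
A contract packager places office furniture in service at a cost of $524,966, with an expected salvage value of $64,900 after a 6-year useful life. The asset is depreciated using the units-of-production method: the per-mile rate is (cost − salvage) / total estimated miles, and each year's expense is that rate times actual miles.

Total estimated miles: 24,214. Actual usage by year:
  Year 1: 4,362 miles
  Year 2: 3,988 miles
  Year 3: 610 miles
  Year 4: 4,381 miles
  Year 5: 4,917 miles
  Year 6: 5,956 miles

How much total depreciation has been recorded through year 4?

$253,479

Depreciable base = $524,966 − $64,900 = $460,066.
Rate = $460,066 / 24,214 miles = $19 per mile.
Year 1: 4,362 × $19 = $82,878. Book value $442,088.
Year 2: 3,988 × $19 = $75,772. Book value $366,316.
Year 3: 610 × $19 = $11,590. Book value $354,726.
Year 4: 4,381 × $19 = $83,239. Book value $271,487.
Accumulated through year 4 = $524,966 − $271,487 = $253,479.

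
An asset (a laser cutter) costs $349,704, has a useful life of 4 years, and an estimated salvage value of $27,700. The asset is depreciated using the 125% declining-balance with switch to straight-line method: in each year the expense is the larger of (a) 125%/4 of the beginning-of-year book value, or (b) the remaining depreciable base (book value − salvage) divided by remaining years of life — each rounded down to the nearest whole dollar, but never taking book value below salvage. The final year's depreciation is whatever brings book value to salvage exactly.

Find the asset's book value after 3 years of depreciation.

Depreciable base = $349,704 − $27,700 = $322,004.
Year 1: DB = ⌊$349,704 × 125%/4⌋ = $109,282; SL = ⌊$322,004/4⌋ = $80,501 → take DB $109,282. Book value $240,422.
Year 2: DB = ⌊$240,422 × 125%/4⌋ = $75,131; SL = ⌊$212,722/3⌋ = $70,907 → take DB $75,131. Book value $165,291.
Year 3: DB = ⌊$165,291 × 125%/4⌋ = $51,653; SL = ⌊$137,591/2⌋ = $68,795 → take SL $68,795. Book value $96,496.

$96,496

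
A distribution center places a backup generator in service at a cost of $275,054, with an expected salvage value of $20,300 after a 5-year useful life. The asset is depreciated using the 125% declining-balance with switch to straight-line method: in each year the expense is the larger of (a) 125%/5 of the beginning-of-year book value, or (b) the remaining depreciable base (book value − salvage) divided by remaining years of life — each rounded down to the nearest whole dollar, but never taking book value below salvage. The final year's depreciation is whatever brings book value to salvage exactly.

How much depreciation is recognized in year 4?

$44,806

Depreciable base = $275,054 − $20,300 = $254,754.
Year 1: DB = ⌊$275,054 × 125%/5⌋ = $68,763; SL = ⌊$254,754/5⌋ = $50,950 → take DB $68,763. Book value $206,291.
Year 2: DB = ⌊$206,291 × 125%/5⌋ = $51,572; SL = ⌊$185,991/4⌋ = $46,497 → take DB $51,572. Book value $154,719.
Year 3: DB = ⌊$154,719 × 125%/5⌋ = $38,679; SL = ⌊$134,419/3⌋ = $44,806 → take SL $44,806. Book value $109,913.
Year 4: DB = ⌊$109,913 × 125%/5⌋ = $27,478; SL = ⌊$89,613/2⌋ = $44,806 → take SL $44,806. Book value $65,107.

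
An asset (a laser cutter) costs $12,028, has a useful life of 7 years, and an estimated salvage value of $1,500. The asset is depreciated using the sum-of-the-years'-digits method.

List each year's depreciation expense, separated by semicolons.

$2,632; $2,256; $1,880; $1,504; $1,128; $752; $376

Depreciable base = $12,028 − $1,500 = $10,528.
Sum of the years' digits = 7+6+5+4+3+2+1 = 28.
Year 1: $10,528 × 7/28 = $2,632. Book value $9,396.
Year 2: $10,528 × 6/28 = $2,256. Book value $7,140.
Year 3: $10,528 × 5/28 = $1,880. Book value $5,260.
Year 4: $10,528 × 4/28 = $1,504. Book value $3,756.
Year 5: $10,528 × 3/28 = $1,128. Book value $2,628.
Year 6: $10,528 × 2/28 = $752. Book value $1,876.
Year 7: $10,528 × 1/28 = $376. Book value $1,500.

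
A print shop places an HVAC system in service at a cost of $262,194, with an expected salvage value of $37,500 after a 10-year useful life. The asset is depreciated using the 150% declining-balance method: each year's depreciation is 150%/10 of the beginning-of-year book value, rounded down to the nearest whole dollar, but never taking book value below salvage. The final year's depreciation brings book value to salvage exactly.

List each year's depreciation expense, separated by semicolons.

Depreciable base = $262,194 − $37,500 = $224,694.
Year 1: ⌊$262,194 × 150%/10⌋ = $39,329. Book value $222,865.
Year 2: ⌊$222,865 × 150%/10⌋ = $33,429. Book value $189,436.
Year 3: ⌊$189,436 × 150%/10⌋ = $28,415. Book value $161,021.
Year 4: ⌊$161,021 × 150%/10⌋ = $24,153. Book value $136,868.
Year 5: ⌊$136,868 × 150%/10⌋ = $20,530. Book value $116,338.
Year 6: ⌊$116,338 × 150%/10⌋ = $17,450. Book value $98,888.
Year 7: ⌊$98,888 × 150%/10⌋ = $14,833. Book value $84,055.
Year 8: ⌊$84,055 × 150%/10⌋ = $12,608. Book value $71,447.
Year 9: ⌊$71,447 × 150%/10⌋ = $10,717. Book value $60,730.
Year 10 (final): $60,730 − $37,500 = $23,230. Book value $37,500.

$39,329; $33,429; $28,415; $24,153; $20,530; $17,450; $14,833; $12,608; $10,717; $23,230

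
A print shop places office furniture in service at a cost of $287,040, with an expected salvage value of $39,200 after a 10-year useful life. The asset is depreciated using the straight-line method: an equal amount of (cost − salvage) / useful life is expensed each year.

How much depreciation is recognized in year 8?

$24,784

Depreciable base = $287,040 − $39,200 = $247,840.
Annual expense = $247,840 / 10 = $24,784.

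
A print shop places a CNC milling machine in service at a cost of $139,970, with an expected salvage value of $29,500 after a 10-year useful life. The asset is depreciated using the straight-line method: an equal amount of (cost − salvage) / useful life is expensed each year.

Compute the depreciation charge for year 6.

Depreciable base = $139,970 − $29,500 = $110,470.
Annual expense = $110,470 / 10 = $11,047.

$11,047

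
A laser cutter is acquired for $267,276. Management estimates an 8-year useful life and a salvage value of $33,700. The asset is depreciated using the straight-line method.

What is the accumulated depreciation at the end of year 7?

Depreciable base = $267,276 − $33,700 = $233,576.
Annual expense = $233,576 / 8 = $29,197.
End of year 1: book value $238,079.
End of year 2: book value $208,882.
End of year 3: book value $179,685.
End of year 4: book value $150,488.
End of year 5: book value $121,291.
End of year 6: book value $92,094.
End of year 7: book value $62,897.
Accumulated through year 7 = $267,276 − $62,897 = $204,379.

$204,379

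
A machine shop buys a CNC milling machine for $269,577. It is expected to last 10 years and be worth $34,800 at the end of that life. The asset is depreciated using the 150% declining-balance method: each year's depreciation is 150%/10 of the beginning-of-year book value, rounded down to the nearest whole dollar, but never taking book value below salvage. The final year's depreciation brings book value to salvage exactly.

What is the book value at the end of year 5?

Depreciable base = $269,577 − $34,800 = $234,777.
Year 1: ⌊$269,577 × 150%/10⌋ = $40,436. Book value $229,141.
Year 2: ⌊$229,141 × 150%/10⌋ = $34,371. Book value $194,770.
Year 3: ⌊$194,770 × 150%/10⌋ = $29,215. Book value $165,555.
Year 4: ⌊$165,555 × 150%/10⌋ = $24,833. Book value $140,722.
Year 5: ⌊$140,722 × 150%/10⌋ = $21,108. Book value $119,614.

$119,614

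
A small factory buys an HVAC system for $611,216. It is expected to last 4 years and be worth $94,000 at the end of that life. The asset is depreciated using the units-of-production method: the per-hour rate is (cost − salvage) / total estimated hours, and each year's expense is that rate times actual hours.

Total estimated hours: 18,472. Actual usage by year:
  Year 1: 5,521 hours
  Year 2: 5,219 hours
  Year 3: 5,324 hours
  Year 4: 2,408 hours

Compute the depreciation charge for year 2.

$146,132

Depreciable base = $611,216 − $94,000 = $517,216.
Rate = $517,216 / 18,472 hours = $28 per hour.
Year 1: 5,521 × $28 = $154,588. Book value $456,628.
Year 2: 5,219 × $28 = $146,132. Book value $310,496.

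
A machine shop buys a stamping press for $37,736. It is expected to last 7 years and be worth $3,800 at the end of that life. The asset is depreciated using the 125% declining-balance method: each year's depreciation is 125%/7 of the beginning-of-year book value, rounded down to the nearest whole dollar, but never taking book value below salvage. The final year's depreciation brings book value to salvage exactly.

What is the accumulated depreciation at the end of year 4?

Depreciable base = $37,736 − $3,800 = $33,936.
Year 1: ⌊$37,736 × 125%/7⌋ = $6,738. Book value $30,998.
Year 2: ⌊$30,998 × 125%/7⌋ = $5,535. Book value $25,463.
Year 3: ⌊$25,463 × 125%/7⌋ = $4,546. Book value $20,917.
Year 4: ⌊$20,917 × 125%/7⌋ = $3,735. Book value $17,182.
Accumulated through year 4 = $37,736 − $17,182 = $20,554.

$20,554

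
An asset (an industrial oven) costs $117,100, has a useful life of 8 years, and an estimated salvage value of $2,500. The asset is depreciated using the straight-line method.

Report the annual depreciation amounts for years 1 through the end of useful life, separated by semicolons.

Depreciable base = $117,100 − $2,500 = $114,600.
Annual expense = $114,600 / 8 = $14,325.
End of year 1: book value $102,775.
End of year 2: book value $88,450.
End of year 3: book value $74,125.
End of year 4: book value $59,800.
End of year 5: book value $45,475.
End of year 6: book value $31,150.
End of year 7: book value $16,825.
End of year 8: book value $2,500.

$14,325; $14,325; $14,325; $14,325; $14,325; $14,325; $14,325; $14,325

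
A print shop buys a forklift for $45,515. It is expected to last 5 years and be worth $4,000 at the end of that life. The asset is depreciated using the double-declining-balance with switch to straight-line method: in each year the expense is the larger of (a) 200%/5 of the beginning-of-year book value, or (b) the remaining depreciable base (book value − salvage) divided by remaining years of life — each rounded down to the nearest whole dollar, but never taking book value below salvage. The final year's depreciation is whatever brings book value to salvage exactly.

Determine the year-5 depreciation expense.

Depreciable base = $45,515 − $4,000 = $41,515.
Year 1: DB = ⌊$45,515 × 200%/5⌋ = $18,206; SL = ⌊$41,515/5⌋ = $8,303 → take DB $18,206. Book value $27,309.
Year 2: DB = ⌊$27,309 × 200%/5⌋ = $10,923; SL = ⌊$23,309/4⌋ = $5,827 → take DB $10,923. Book value $16,386.
Year 3: DB = ⌊$16,386 × 200%/5⌋ = $6,554; SL = ⌊$12,386/3⌋ = $4,128 → take DB $6,554. Book value $9,832.
Year 4: DB = ⌊$9,832 × 200%/5⌋ = $3,932; SL = ⌊$5,832/2⌋ = $2,916 → take DB $3,932. Book value $5,900.
Year 5 (final): $5,900 − $4,000 = $1,900. Book value $4,000.

$1,900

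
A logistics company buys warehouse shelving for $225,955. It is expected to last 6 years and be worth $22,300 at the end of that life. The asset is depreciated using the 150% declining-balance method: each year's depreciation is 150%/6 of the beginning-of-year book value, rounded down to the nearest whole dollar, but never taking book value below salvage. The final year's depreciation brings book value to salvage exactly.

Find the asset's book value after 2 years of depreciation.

$127,101

Depreciable base = $225,955 − $22,300 = $203,655.
Year 1: ⌊$225,955 × 150%/6⌋ = $56,488. Book value $169,467.
Year 2: ⌊$169,467 × 150%/6⌋ = $42,366. Book value $127,101.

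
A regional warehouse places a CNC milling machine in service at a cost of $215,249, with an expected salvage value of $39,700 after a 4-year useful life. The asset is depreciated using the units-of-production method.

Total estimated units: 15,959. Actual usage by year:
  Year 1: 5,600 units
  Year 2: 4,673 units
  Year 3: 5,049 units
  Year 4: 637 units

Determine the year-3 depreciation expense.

$55,539

Depreciable base = $215,249 − $39,700 = $175,549.
Rate = $175,549 / 15,959 units = $11 per unit.
Year 1: 5,600 × $11 = $61,600. Book value $153,649.
Year 2: 4,673 × $11 = $51,403. Book value $102,246.
Year 3: 5,049 × $11 = $55,539. Book value $46,707.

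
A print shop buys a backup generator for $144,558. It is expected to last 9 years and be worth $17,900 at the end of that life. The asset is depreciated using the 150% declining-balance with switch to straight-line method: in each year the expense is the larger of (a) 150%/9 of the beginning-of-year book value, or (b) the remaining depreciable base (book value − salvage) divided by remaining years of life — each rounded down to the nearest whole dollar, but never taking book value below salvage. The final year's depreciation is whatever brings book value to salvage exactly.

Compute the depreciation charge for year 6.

$10,049

Depreciable base = $144,558 − $17,900 = $126,658.
Year 1: DB = ⌊$144,558 × 150%/9⌋ = $24,093; SL = ⌊$126,658/9⌋ = $14,073 → take DB $24,093. Book value $120,465.
Year 2: DB = ⌊$120,465 × 150%/9⌋ = $20,077; SL = ⌊$102,565/8⌋ = $12,820 → take DB $20,077. Book value $100,388.
Year 3: DB = ⌊$100,388 × 150%/9⌋ = $16,731; SL = ⌊$82,488/7⌋ = $11,784 → take DB $16,731. Book value $83,657.
Year 4: DB = ⌊$83,657 × 150%/9⌋ = $13,942; SL = ⌊$65,757/6⌋ = $10,959 → take DB $13,942. Book value $69,715.
Year 5: DB = ⌊$69,715 × 150%/9⌋ = $11,619; SL = ⌊$51,815/5⌋ = $10,363 → take DB $11,619. Book value $58,096.
Year 6: DB = ⌊$58,096 × 150%/9⌋ = $9,682; SL = ⌊$40,196/4⌋ = $10,049 → take SL $10,049. Book value $48,047.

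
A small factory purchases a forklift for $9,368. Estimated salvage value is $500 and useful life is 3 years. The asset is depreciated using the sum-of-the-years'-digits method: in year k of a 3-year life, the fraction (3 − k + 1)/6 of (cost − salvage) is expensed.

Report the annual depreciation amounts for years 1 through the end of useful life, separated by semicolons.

$4,434; $2,956; $1,478

Depreciable base = $9,368 − $500 = $8,868.
Sum of the years' digits = 3+2+1 = 6.
Year 1: $8,868 × 3/6 = $4,434. Book value $4,934.
Year 2: $8,868 × 2/6 = $2,956. Book value $1,978.
Year 3: $8,868 × 1/6 = $1,478. Book value $500.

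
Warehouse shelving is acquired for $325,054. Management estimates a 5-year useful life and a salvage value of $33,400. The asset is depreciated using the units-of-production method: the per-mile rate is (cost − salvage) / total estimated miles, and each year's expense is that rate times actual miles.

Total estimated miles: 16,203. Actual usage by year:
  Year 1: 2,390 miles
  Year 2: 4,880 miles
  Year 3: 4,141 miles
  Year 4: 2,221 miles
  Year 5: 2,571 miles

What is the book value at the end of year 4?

Depreciable base = $325,054 − $33,400 = $291,654.
Rate = $291,654 / 16,203 miles = $18 per mile.
Year 1: 2,390 × $18 = $43,020. Book value $282,034.
Year 2: 4,880 × $18 = $87,840. Book value $194,194.
Year 3: 4,141 × $18 = $74,538. Book value $119,656.
Year 4: 2,221 × $18 = $39,978. Book value $79,678.

$79,678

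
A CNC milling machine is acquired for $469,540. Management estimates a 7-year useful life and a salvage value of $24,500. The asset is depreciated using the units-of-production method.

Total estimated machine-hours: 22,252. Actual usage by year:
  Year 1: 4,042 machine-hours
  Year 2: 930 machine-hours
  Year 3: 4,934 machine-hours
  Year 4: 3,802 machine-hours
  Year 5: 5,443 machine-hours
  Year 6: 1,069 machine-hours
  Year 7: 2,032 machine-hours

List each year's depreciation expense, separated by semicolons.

$80,840; $18,600; $98,680; $76,040; $108,860; $21,380; $40,640

Depreciable base = $469,540 − $24,500 = $445,040.
Rate = $445,040 / 22,252 machine-hours = $20 per machine-hour.
Year 1: 4,042 × $20 = $80,840. Book value $388,700.
Year 2: 930 × $20 = $18,600. Book value $370,100.
Year 3: 4,934 × $20 = $98,680. Book value $271,420.
Year 4: 3,802 × $20 = $76,040. Book value $195,380.
Year 5: 5,443 × $20 = $108,860. Book value $86,520.
Year 6: 1,069 × $20 = $21,380. Book value $65,140.
Year 7: 2,032 × $20 = $40,640. Book value $24,500.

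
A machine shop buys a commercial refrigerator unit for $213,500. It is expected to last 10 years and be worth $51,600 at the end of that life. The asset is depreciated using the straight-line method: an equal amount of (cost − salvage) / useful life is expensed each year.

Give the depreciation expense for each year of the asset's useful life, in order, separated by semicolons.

$16,190; $16,190; $16,190; $16,190; $16,190; $16,190; $16,190; $16,190; $16,190; $16,190

Depreciable base = $213,500 − $51,600 = $161,900.
Annual expense = $161,900 / 10 = $16,190.
End of year 1: book value $197,310.
End of year 2: book value $181,120.
End of year 3: book value $164,930.
End of year 4: book value $148,740.
End of year 5: book value $132,550.
End of year 6: book value $116,360.
End of year 7: book value $100,170.
End of year 8: book value $83,980.
End of year 9: book value $67,790.
End of year 10: book value $51,600.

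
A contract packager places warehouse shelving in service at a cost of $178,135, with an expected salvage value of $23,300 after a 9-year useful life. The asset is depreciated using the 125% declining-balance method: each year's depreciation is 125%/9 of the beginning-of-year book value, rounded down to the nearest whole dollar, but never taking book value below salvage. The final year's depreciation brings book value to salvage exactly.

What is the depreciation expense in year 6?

$11,714

Depreciable base = $178,135 − $23,300 = $154,835.
Year 1: ⌊$178,135 × 125%/9⌋ = $24,740. Book value $153,395.
Year 2: ⌊$153,395 × 125%/9⌋ = $21,304. Book value $132,091.
Year 3: ⌊$132,091 × 125%/9⌋ = $18,345. Book value $113,746.
Year 4: ⌊$113,746 × 125%/9⌋ = $15,798. Book value $97,948.
Year 5: ⌊$97,948 × 125%/9⌋ = $13,603. Book value $84,345.
Year 6: ⌊$84,345 × 125%/9⌋ = $11,714. Book value $72,631.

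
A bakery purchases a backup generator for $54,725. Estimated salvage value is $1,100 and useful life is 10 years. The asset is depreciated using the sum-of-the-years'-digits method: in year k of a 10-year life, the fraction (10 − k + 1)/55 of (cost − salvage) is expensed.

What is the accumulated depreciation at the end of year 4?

Depreciable base = $54,725 − $1,100 = $53,625.
Sum of the years' digits = 10+9+8+7+6+5+4+3+2+1 = 55.
Year 1: $53,625 × 10/55 = $9,750. Book value $44,975.
Year 2: $53,625 × 9/55 = $8,775. Book value $36,200.
Year 3: $53,625 × 8/55 = $7,800. Book value $28,400.
Year 4: $53,625 × 7/55 = $6,825. Book value $21,575.
Accumulated through year 4 = $54,725 − $21,575 = $33,150.

$33,150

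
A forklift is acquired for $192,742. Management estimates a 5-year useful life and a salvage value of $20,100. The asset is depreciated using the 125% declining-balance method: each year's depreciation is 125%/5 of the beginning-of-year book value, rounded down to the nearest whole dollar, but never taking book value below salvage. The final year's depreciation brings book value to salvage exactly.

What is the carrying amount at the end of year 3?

Depreciable base = $192,742 − $20,100 = $172,642.
Year 1: ⌊$192,742 × 125%/5⌋ = $48,185. Book value $144,557.
Year 2: ⌊$144,557 × 125%/5⌋ = $36,139. Book value $108,418.
Year 3: ⌊$108,418 × 125%/5⌋ = $27,104. Book value $81,314.

$81,314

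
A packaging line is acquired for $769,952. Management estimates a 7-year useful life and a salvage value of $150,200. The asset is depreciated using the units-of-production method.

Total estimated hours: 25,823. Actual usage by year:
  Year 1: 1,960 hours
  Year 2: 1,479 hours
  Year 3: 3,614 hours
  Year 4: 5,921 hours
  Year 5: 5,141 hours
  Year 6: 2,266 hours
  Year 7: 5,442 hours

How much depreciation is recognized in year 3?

$86,736

Depreciable base = $769,952 − $150,200 = $619,752.
Rate = $619,752 / 25,823 hours = $24 per hour.
Year 1: 1,960 × $24 = $47,040. Book value $722,912.
Year 2: 1,479 × $24 = $35,496. Book value $687,416.
Year 3: 3,614 × $24 = $86,736. Book value $600,680.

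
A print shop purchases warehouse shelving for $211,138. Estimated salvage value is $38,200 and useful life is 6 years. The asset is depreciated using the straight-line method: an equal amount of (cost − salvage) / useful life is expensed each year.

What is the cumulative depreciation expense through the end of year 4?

Depreciable base = $211,138 − $38,200 = $172,938.
Annual expense = $172,938 / 6 = $28,823.
End of year 1: book value $182,315.
End of year 2: book value $153,492.
End of year 3: book value $124,669.
End of year 4: book value $95,846.
Accumulated through year 4 = $211,138 − $95,846 = $115,292.

$115,292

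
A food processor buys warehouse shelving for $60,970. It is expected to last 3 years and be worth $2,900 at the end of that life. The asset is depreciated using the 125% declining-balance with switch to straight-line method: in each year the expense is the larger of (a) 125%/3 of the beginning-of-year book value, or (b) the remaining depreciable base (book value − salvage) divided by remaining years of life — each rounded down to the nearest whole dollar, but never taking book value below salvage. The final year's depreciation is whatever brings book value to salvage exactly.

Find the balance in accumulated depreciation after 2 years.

Depreciable base = $60,970 − $2,900 = $58,070.
Year 1: DB = ⌊$60,970 × 125%/3⌋ = $25,404; SL = ⌊$58,070/3⌋ = $19,356 → take DB $25,404. Book value $35,566.
Year 2: DB = ⌊$35,566 × 125%/3⌋ = $14,819; SL = ⌊$32,666/2⌋ = $16,333 → take SL $16,333. Book value $19,233.
Accumulated through year 2 = $60,970 − $19,233 = $41,737.

$41,737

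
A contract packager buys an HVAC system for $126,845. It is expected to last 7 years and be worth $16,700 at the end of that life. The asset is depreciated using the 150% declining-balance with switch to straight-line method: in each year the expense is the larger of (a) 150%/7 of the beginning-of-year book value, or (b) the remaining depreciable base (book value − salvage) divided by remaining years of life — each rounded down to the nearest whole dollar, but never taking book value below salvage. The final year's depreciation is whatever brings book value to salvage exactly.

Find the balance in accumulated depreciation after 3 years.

Depreciable base = $126,845 − $16,700 = $110,145.
Year 1: DB = ⌊$126,845 × 150%/7⌋ = $27,181; SL = ⌊$110,145/7⌋ = $15,735 → take DB $27,181. Book value $99,664.
Year 2: DB = ⌊$99,664 × 150%/7⌋ = $21,356; SL = ⌊$82,964/6⌋ = $13,827 → take DB $21,356. Book value $78,308.
Year 3: DB = ⌊$78,308 × 150%/7⌋ = $16,780; SL = ⌊$61,608/5⌋ = $12,321 → take DB $16,780. Book value $61,528.
Accumulated through year 3 = $126,845 − $61,528 = $65,317.

$65,317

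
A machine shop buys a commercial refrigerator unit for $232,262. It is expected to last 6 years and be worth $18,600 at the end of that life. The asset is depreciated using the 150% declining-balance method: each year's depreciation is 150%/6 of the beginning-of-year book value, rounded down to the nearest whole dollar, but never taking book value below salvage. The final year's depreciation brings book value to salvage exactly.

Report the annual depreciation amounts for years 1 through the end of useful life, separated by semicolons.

Depreciable base = $232,262 − $18,600 = $213,662.
Year 1: ⌊$232,262 × 150%/6⌋ = $58,065. Book value $174,197.
Year 2: ⌊$174,197 × 150%/6⌋ = $43,549. Book value $130,648.
Year 3: ⌊$130,648 × 150%/6⌋ = $32,662. Book value $97,986.
Year 4: ⌊$97,986 × 150%/6⌋ = $24,496. Book value $73,490.
Year 5: ⌊$73,490 × 150%/6⌋ = $18,372. Book value $55,118.
Year 6 (final): $55,118 − $18,600 = $36,518. Book value $18,600.

$58,065; $43,549; $32,662; $24,496; $18,372; $36,518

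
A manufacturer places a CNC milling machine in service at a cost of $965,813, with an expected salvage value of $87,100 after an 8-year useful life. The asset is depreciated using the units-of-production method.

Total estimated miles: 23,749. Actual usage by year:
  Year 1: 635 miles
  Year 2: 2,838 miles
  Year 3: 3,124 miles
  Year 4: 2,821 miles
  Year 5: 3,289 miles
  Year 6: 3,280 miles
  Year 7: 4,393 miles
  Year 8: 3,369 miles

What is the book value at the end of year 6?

$374,294

Depreciable base = $965,813 − $87,100 = $878,713.
Rate = $878,713 / 23,749 miles = $37 per mile.
Year 1: 635 × $37 = $23,495. Book value $942,318.
Year 2: 2,838 × $37 = $105,006. Book value $837,312.
Year 3: 3,124 × $37 = $115,588. Book value $721,724.
Year 4: 2,821 × $37 = $104,377. Book value $617,347.
Year 5: 3,289 × $37 = $121,693. Book value $495,654.
Year 6: 3,280 × $37 = $121,360. Book value $374,294.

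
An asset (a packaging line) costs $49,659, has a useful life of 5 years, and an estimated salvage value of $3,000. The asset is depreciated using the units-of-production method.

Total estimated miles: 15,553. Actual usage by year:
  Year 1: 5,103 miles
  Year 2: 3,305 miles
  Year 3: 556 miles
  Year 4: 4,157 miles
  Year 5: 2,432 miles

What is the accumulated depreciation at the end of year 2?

Depreciable base = $49,659 − $3,000 = $46,659.
Rate = $46,659 / 15,553 miles = $3 per mile.
Year 1: 5,103 × $3 = $15,309. Book value $34,350.
Year 2: 3,305 × $3 = $9,915. Book value $24,435.
Accumulated through year 2 = $49,659 − $24,435 = $25,224.

$25,224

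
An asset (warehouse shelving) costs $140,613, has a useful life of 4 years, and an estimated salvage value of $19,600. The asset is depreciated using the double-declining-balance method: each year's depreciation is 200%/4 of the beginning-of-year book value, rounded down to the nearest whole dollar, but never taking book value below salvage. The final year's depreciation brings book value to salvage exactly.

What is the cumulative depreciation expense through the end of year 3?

$121,013

Depreciable base = $140,613 − $19,600 = $121,013.
Year 1: ⌊$140,613 × 200%/4⌋ = $70,306. Book value $70,307.
Year 2: ⌊$70,307 × 200%/4⌋ = $35,153. Book value $35,154.
Year 3: ⌊$35,154 × 200%/4⌋ = $17,577, capped at $15,554. Book value $19,600.
Accumulated through year 3 = $140,613 − $19,600 = $121,013.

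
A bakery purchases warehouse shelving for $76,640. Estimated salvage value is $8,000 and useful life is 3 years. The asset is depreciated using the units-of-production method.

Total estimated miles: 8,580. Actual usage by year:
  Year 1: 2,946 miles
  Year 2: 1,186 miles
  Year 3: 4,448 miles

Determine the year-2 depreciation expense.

Depreciable base = $76,640 − $8,000 = $68,640.
Rate = $68,640 / 8,580 miles = $8 per mile.
Year 1: 2,946 × $8 = $23,568. Book value $53,072.
Year 2: 1,186 × $8 = $9,488. Book value $43,584.

$9,488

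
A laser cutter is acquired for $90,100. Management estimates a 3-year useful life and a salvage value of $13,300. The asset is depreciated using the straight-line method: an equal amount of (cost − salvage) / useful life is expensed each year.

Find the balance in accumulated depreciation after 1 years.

$25,600

Depreciable base = $90,100 − $13,300 = $76,800.
Annual expense = $76,800 / 3 = $25,600.
End of year 1: book value $64,500.
Accumulated through year 1 = $90,100 − $64,500 = $25,600.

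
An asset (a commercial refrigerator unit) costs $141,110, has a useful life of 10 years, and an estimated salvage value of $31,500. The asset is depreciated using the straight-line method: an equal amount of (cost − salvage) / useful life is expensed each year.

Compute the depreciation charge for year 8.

Depreciable base = $141,110 − $31,500 = $109,610.
Annual expense = $109,610 / 10 = $10,961.

$10,961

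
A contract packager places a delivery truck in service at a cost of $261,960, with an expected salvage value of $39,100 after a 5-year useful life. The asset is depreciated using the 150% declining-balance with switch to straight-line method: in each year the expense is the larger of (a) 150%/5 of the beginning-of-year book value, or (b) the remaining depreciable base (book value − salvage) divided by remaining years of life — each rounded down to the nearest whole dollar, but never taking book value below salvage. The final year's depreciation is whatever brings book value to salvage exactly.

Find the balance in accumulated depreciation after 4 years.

Depreciable base = $261,960 − $39,100 = $222,860.
Year 1: DB = ⌊$261,960 × 150%/5⌋ = $78,588; SL = ⌊$222,860/5⌋ = $44,572 → take DB $78,588. Book value $183,372.
Year 2: DB = ⌊$183,372 × 150%/5⌋ = $55,011; SL = ⌊$144,272/4⌋ = $36,068 → take DB $55,011. Book value $128,361.
Year 3: DB = ⌊$128,361 × 150%/5⌋ = $38,508; SL = ⌊$89,261/3⌋ = $29,753 → take DB $38,508. Book value $89,853.
Year 4: DB = ⌊$89,853 × 150%/5⌋ = $26,955; SL = ⌊$50,753/2⌋ = $25,376 → take DB $26,955. Book value $62,898.
Accumulated through year 4 = $261,960 − $62,898 = $199,062.

$199,062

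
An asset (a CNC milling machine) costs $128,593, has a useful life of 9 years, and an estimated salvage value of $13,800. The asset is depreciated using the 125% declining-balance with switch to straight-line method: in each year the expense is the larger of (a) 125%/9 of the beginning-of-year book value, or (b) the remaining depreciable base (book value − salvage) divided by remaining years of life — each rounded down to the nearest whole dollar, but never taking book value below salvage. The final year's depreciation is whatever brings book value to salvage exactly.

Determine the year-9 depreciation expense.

Depreciable base = $128,593 − $13,800 = $114,793.
Year 1: DB = ⌊$128,593 × 125%/9⌋ = $17,860; SL = ⌊$114,793/9⌋ = $12,754 → take DB $17,860. Book value $110,733.
Year 2: DB = ⌊$110,733 × 125%/9⌋ = $15,379; SL = ⌊$96,933/8⌋ = $12,116 → take DB $15,379. Book value $95,354.
Year 3: DB = ⌊$95,354 × 125%/9⌋ = $13,243; SL = ⌊$81,554/7⌋ = $11,650 → take DB $13,243. Book value $82,111.
Year 4: DB = ⌊$82,111 × 125%/9⌋ = $11,404; SL = ⌊$68,311/6⌋ = $11,385 → take DB $11,404. Book value $70,707.
Year 5: DB = ⌊$70,707 × 125%/9⌋ = $9,820; SL = ⌊$56,907/5⌋ = $11,381 → take SL $11,381. Book value $59,326.
Year 6: DB = ⌊$59,326 × 125%/9⌋ = $8,239; SL = ⌊$45,526/4⌋ = $11,381 → take SL $11,381. Book value $47,945.
Year 7: DB = ⌊$47,945 × 125%/9⌋ = $6,659; SL = ⌊$34,145/3⌋ = $11,381 → take SL $11,381. Book value $36,564.
Year 8: DB = ⌊$36,564 × 125%/9⌋ = $5,078; SL = ⌊$22,764/2⌋ = $11,382 → take SL $11,382. Book value $25,182.
Year 9 (final): $25,182 − $13,800 = $11,382. Book value $13,800.

$11,382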